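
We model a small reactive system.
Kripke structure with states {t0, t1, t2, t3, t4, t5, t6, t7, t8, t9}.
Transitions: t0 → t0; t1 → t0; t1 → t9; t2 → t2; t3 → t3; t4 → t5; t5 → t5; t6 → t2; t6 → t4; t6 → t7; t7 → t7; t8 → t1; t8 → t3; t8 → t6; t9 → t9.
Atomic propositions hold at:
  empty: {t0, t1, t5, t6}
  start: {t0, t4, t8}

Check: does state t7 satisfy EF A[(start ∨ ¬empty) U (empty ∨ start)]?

Sat(¬empty) = {t2, t3, t4, t7, t8, t9}
Sat(start ∨ ¬empty) = {t0, t2, t3, t4, t7, t8, t9}
Sat(empty ∨ start) = {t0, t1, t4, t5, t6, t8}
A[(start ∨ ¬empty) U (empty ∨ start)]: least fixpoint, start Z0 = Sat((empty ∨ start)) = {t0, t1, t4, t5, t6, t8}, add states in Sat(start ∨ ¬empty) with every successor in Z. Already a fixed point.
Sat(A[(start ∨ ¬empty) U (empty ∨ start)]) = {t0, t1, t4, t5, t6, t8}
EF A[(start ∨ ¬empty) U (empty ∨ start)]: least fixpoint, start Z0 = {t0, t1, t4, t5, t6, t8}, add states with some successor in Z. Already a fixed point.
Sat(EF A[(start ∨ ¬empty) U (empty ∨ start)]) = {t0, t1, t4, t5, t6, t8}
t7 ∉ Sat(EF A[(start ∨ ¬empty) U (empty ∨ start)]) = {t0, t1, t4, t5, t6, t8}, so the formula does not hold at t7.

No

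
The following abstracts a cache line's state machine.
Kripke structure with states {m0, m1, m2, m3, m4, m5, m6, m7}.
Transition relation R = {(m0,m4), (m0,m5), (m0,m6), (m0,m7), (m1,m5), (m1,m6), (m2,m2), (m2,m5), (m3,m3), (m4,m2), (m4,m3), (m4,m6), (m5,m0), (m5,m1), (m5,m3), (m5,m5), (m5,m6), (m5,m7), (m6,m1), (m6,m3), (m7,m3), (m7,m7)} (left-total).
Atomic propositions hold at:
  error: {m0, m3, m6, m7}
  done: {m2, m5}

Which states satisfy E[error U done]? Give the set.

{m0, m2, m5}

E[error U done]: least fixpoint, start Z0 = Sat(done) = {m2, m5}, add states in Sat(error) with some successor in Z. Z1 = {m0, m2, m5}; fixed.
Sat(E[error U done]) = {m0, m2, m5}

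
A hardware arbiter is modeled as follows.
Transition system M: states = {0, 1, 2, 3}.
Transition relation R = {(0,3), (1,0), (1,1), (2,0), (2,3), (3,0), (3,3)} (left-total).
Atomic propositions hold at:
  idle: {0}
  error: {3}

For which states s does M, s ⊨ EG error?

EG error: greatest fixpoint, start Z0 = {3}, keep only states in Sat with some successor in Z. Already a fixed point.
Sat(EG error) = {3}

{3}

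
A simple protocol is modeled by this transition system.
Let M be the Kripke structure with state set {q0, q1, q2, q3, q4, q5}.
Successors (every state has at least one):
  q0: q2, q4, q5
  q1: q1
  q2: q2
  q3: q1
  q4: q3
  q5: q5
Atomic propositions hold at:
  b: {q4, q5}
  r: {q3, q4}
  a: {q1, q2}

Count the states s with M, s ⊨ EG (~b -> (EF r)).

2

Sat(~b) = {q0, q1, q2, q3}
EF r: least fixpoint, start Z0 = {q3, q4}, add states with some successor in Z. Z1 = {q0, q3, q4}; fixed.
Sat(EF r) = {q0, q3, q4}
Sat(~b -> (EF r)) = {q0, q3, q4, q5}
EG (~b -> (EF r)): greatest fixpoint, start Z0 = {q0, q3, q4, q5}, keep only states in Sat with some successor in Z. Z1 = {q0, q4, q5}; Z2 = {q0, q5}; fixed.
Sat(EG (~b -> (EF r))) = {q0, q5}
|Sat(EG (~b -> (EF r)))| = |{q0, q5}| = 2.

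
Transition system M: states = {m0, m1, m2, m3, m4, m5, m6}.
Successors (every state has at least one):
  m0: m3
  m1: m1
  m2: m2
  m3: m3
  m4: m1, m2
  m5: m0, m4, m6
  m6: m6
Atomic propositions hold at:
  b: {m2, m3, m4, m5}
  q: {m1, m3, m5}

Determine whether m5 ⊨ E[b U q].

Yes

E[b U q]: least fixpoint, start Z0 = Sat(q) = {m1, m3, m5}, add states in Sat(b) with some successor in Z. Z1 = {m1, m3, m4, m5}; fixed.
Sat(E[b U q]) = {m1, m3, m4, m5}
m5 ∈ Sat(E[b U q]) = {m1, m3, m4, m5}, so the formula holds at m5.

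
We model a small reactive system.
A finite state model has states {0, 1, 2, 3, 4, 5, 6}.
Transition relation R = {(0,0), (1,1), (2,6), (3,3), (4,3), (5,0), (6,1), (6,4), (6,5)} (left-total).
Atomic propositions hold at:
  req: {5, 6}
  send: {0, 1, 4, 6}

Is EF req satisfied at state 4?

EF req: least fixpoint, start Z0 = {5, 6}, add states with some successor in Z. Z1 = {2, 5, 6}; fixed.
Sat(EF req) = {2, 5, 6}
4 ∉ Sat(EF req) = {2, 5, 6}, so the formula does not hold at 4.

No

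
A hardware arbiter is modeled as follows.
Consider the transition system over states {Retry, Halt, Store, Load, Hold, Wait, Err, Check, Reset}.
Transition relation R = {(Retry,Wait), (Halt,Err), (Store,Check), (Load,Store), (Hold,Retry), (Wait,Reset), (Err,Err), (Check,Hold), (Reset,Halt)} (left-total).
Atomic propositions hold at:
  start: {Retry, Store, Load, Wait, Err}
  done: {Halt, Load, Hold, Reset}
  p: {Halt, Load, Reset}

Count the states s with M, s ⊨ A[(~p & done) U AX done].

3

Sat(~p) = {Retry, Store, Hold, Wait, Err, Check}
Sat(~p & done) = {Hold}
Sat(AX done) = {s : every successor in {Halt, Load, Hold, Reset}} = {Wait, Check, Reset}
A[(~p & done) U AX done]: least fixpoint, start Z0 = Sat(AX done) = {Wait, Check, Reset}, add states in Sat(~p & done) with every successor in Z. Already a fixed point.
Sat(A[(~p & done) U AX done]) = {Wait, Check, Reset}
|Sat(A[(~p & done) U AX done])| = |{Wait, Check, Reset}| = 3.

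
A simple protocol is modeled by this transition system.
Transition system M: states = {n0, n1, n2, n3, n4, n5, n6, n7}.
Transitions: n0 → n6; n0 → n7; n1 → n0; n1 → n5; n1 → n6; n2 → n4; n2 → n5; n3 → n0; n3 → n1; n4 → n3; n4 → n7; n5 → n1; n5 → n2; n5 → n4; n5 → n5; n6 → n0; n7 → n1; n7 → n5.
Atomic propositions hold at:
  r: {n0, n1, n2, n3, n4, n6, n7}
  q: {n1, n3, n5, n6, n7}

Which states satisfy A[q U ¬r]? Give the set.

{n5}

Sat(¬r) = {n5}
A[q U ¬r]: least fixpoint, start Z0 = Sat(¬r) = {n5}, add states in Sat(q) with every successor in Z. Already a fixed point.
Sat(A[q U ¬r]) = {n5}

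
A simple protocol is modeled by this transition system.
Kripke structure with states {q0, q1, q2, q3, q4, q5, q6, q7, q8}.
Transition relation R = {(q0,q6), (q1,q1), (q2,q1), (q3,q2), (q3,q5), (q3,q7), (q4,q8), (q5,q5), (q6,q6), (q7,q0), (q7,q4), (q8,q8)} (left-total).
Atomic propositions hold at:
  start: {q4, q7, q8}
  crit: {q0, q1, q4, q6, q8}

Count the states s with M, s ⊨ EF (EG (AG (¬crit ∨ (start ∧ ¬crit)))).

Sat(¬crit) = {q2, q3, q5, q7}
Sat(start ∧ ¬crit) = {q7}
Sat(¬crit ∨ (start ∧ ¬crit)) = {q2, q3, q5, q7}
AG (¬crit ∨ (start ∧ ¬crit)): greatest fixpoint, start Z0 = {q2, q3, q5, q7}, keep only states in Sat with every successor in Z. Z1 = {q3, q5}; Z2 = {q5}; fixed.
Sat(AG (¬crit ∨ (start ∧ ¬crit))) = {q5}
EG (AG (¬crit ∨ (start ∧ ¬crit))): greatest fixpoint, start Z0 = {q5}, keep only states in Sat with some successor in Z. Already a fixed point.
Sat(EG (AG (¬crit ∨ (start ∧ ¬crit)))) = {q5}
EF (EG (AG (¬crit ∨ (start ∧ ¬crit)))): least fixpoint, start Z0 = {q5}, add states with some successor in Z. Z1 = {q3, q5}; fixed.
Sat(EF (EG (AG (¬crit ∨ (start ∧ ¬crit))))) = {q3, q5}
|Sat(EF (EG (AG (¬crit ∨ (start ∧ ¬crit)))))| = |{q3, q5}| = 2.

2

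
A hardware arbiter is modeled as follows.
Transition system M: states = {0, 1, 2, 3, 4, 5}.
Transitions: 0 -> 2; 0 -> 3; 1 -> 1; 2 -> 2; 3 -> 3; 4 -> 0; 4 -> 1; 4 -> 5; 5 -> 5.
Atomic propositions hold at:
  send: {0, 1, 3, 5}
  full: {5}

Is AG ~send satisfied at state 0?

Sat(~send) = {2, 4}
AG ~send: greatest fixpoint, start Z0 = {2, 4}, keep only states in Sat with every successor in Z. Z1 = {2}; fixed.
Sat(AG ~send) = {2}
0 ∉ Sat(AG ~send) = {2}, so the formula does not hold at 0.

No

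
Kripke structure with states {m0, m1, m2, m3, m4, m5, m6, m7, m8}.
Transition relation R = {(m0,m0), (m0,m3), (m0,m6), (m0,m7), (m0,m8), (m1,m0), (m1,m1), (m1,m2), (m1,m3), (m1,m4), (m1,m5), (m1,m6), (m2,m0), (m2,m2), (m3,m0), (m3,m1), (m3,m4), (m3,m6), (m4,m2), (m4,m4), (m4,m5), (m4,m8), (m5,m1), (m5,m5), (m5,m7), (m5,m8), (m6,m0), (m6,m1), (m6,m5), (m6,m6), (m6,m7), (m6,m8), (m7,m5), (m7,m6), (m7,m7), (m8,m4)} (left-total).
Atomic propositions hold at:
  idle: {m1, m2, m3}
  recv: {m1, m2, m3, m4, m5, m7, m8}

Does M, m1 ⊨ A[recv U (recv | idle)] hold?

Yes

Sat(recv | idle) = {m1, m2, m3, m4, m5, m7, m8}
A[recv U (recv | idle)]: least fixpoint, start Z0 = Sat((recv | idle)) = {m1, m2, m3, m4, m5, m7, m8}, add states in Sat(recv) with every successor in Z. Already a fixed point.
Sat(A[recv U (recv | idle)]) = {m1, m2, m3, m4, m5, m7, m8}
m1 ∈ Sat(A[recv U (recv | idle)]) = {m1, m2, m3, m4, m5, m7, m8}, so the formula holds at m1.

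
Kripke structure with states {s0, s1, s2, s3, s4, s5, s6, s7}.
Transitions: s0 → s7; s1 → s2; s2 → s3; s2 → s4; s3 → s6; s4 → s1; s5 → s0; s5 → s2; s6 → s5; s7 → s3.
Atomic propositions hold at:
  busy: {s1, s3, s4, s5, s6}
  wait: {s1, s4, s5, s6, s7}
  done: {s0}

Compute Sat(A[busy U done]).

A[busy U done]: least fixpoint, start Z0 = Sat(done) = {s0}, add states in Sat(busy) with every successor in Z. Already a fixed point.
Sat(A[busy U done]) = {s0}

{s0}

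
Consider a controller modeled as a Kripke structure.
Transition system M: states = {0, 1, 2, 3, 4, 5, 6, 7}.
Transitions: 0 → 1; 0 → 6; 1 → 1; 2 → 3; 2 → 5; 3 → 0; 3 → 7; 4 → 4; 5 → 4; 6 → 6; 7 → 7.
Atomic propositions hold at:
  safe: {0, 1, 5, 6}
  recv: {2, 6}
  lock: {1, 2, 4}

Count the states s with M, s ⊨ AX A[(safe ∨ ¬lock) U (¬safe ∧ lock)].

Sat(¬lock) = {0, 3, 5, 6, 7}
Sat(safe ∨ ¬lock) = {0, 1, 3, 5, 6, 7}
Sat(¬safe) = {2, 3, 4, 7}
Sat(¬safe ∧ lock) = {2, 4}
A[(safe ∨ ¬lock) U (¬safe ∧ lock)]: least fixpoint, start Z0 = Sat((¬safe ∧ lock)) = {2, 4}, add states in Sat(safe ∨ ¬lock) with every successor in Z. Z1 = {2, 4, 5}; fixed.
Sat(A[(safe ∨ ¬lock) U (¬safe ∧ lock)]) = {2, 4, 5}
Sat(AX A[(safe ∨ ¬lock) U (¬safe ∧ lock)]) = {s : every successor in {2, 4, 5}} = {4, 5}
|Sat(AX A[(safe ∨ ¬lock) U (¬safe ∧ lock)])| = |{4, 5}| = 2.

2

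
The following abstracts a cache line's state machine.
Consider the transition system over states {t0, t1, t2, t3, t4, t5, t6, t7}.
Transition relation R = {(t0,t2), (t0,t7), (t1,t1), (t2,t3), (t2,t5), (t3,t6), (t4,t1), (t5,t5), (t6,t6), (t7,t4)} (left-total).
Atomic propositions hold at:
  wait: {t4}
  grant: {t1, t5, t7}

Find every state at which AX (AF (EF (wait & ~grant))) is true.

Sat(~grant) = {t0, t2, t3, t4, t6}
Sat(wait & ~grant) = {t4}
EF (wait & ~grant): least fixpoint, start Z0 = {t4}, add states with some successor in Z. Z1 = {t4, t7}; Z2 = {t0, t4, t7}; fixed.
Sat(EF (wait & ~grant)) = {t0, t4, t7}
AF (EF (wait & ~grant)): least fixpoint, start Z0 = {t0, t4, t7}, add states with every successor in Z. Already a fixed point.
Sat(AF (EF (wait & ~grant))) = {t0, t4, t7}
Sat(AX (AF (EF (wait & ~grant)))) = {s : every successor in {t0, t4, t7}} = {t7}

{t7}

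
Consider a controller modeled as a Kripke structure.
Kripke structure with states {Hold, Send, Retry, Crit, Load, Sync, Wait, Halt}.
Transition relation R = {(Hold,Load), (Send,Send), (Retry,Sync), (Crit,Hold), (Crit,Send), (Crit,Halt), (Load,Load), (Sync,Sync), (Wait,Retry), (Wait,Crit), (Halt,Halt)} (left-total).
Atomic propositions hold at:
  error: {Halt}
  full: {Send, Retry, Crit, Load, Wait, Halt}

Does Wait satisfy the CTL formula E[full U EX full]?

Sat(EX full) = {s : some successor in {Send, Retry, Crit, Load, Wait, Halt}} = {Hold, Send, Crit, Load, Wait, Halt}
E[full U EX full]: least fixpoint, start Z0 = Sat(EX full) = {Hold, Send, Crit, Load, Wait, Halt}, add states in Sat(full) with some successor in Z. Already a fixed point.
Sat(E[full U EX full]) = {Hold, Send, Crit, Load, Wait, Halt}
Wait ∈ Sat(E[full U EX full]) = {Hold, Send, Crit, Load, Wait, Halt}, so the formula holds at Wait.

Yes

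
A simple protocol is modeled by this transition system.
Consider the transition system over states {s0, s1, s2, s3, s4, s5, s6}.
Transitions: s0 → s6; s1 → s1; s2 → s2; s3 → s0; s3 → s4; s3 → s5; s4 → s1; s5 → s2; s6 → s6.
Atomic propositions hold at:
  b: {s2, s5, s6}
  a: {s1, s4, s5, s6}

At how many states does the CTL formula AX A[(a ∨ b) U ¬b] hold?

2

Sat(a ∨ b) = {s1, s2, s4, s5, s6}
Sat(¬b) = {s0, s1, s3, s4}
A[(a ∨ b) U ¬b]: least fixpoint, start Z0 = Sat(¬b) = {s0, s1, s3, s4}, add states in Sat(a ∨ b) with every successor in Z. Already a fixed point.
Sat(A[(a ∨ b) U ¬b]) = {s0, s1, s3, s4}
Sat(AX A[(a ∨ b) U ¬b]) = {s : every successor in {s0, s1, s3, s4}} = {s1, s4}
|Sat(AX A[(a ∨ b) U ¬b])| = |{s1, s4}| = 2.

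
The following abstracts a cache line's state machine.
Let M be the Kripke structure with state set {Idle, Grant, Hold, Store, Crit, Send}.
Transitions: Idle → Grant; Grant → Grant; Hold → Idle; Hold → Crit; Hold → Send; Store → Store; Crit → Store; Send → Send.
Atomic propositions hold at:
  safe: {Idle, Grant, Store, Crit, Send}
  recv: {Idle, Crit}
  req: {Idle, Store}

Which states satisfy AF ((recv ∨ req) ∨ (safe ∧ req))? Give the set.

Sat(recv ∨ req) = {Idle, Store, Crit}
Sat(safe ∧ req) = {Idle, Store}
Sat((recv ∨ req) ∨ (safe ∧ req)) = {Idle, Store, Crit}
AF ((recv ∨ req) ∨ (safe ∧ req)): least fixpoint, start Z0 = {Idle, Store, Crit}, add states with every successor in Z. Already a fixed point.
Sat(AF ((recv ∨ req) ∨ (safe ∧ req))) = {Idle, Store, Crit}

{Idle, Store, Crit}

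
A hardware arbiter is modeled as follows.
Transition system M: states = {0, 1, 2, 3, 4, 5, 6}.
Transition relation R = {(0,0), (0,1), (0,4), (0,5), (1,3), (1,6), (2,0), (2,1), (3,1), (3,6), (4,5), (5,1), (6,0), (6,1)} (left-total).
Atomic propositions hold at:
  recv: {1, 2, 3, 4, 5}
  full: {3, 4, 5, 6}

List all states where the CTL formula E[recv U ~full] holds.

Sat(~full) = {0, 1, 2}
E[recv U ~full]: least fixpoint, start Z0 = Sat(~full) = {0, 1, 2}, add states in Sat(recv) with some successor in Z. Z1 = {0, 1, 2, 3, 5}; Z2 = {0, 1, 2, 3, 4, 5}; fixed.
Sat(E[recv U ~full]) = {0, 1, 2, 3, 4, 5}

{0, 1, 2, 3, 4, 5}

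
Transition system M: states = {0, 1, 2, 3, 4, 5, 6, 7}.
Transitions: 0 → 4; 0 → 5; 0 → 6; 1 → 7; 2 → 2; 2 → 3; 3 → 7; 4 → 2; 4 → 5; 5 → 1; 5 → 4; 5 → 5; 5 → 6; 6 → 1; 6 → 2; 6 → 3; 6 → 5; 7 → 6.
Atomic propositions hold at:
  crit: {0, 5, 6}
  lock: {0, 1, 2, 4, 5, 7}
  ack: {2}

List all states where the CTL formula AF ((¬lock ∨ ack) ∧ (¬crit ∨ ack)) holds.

Sat(¬lock) = {3, 6}
Sat(¬lock ∨ ack) = {2, 3, 6}
Sat(¬crit) = {1, 2, 3, 4, 7}
Sat(¬crit ∨ ack) = {1, 2, 3, 4, 7}
Sat((¬lock ∨ ack) ∧ (¬crit ∨ ack)) = {2, 3}
AF ((¬lock ∨ ack) ∧ (¬crit ∨ ack)): least fixpoint, start Z0 = {2, 3}, add states with every successor in Z. Already a fixed point.
Sat(AF ((¬lock ∨ ack) ∧ (¬crit ∨ ack))) = {2, 3}

{2, 3}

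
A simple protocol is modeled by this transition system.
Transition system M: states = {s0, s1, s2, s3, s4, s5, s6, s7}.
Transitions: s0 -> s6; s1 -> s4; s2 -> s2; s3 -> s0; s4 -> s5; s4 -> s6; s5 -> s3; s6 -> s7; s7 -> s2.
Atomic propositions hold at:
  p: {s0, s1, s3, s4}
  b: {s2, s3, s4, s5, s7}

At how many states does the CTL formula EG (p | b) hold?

2

Sat(p | b) = {s0, s1, s2, s3, s4, s5, s7}
EG (p | b): greatest fixpoint, start Z0 = {s0, s1, s2, s3, s4, s5, s7}, keep only states in Sat with some successor in Z. Z1 = {s1, s2, s3, s4, s5, s7}; Z2 = {s1, s2, s4, s5, s7}; Z3 = {s1, s2, s4, s7}; Z4 = {s1, s2, s7}; Z5 = {s2, s7}; fixed.
Sat(EG (p | b)) = {s2, s7}
|Sat(EG (p | b))| = |{s2, s7}| = 2.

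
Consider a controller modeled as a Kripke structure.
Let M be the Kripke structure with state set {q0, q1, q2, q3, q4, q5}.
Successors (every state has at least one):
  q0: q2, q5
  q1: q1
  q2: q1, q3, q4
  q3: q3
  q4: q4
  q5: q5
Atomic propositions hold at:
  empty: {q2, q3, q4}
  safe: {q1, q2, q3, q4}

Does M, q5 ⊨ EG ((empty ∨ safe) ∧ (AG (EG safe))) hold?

No

Sat(empty ∨ safe) = {q1, q2, q3, q4}
EG safe: greatest fixpoint, start Z0 = {q1, q2, q3, q4}, keep only states in Sat with some successor in Z. Already a fixed point.
Sat(EG safe) = {q1, q2, q3, q4}
AG (EG safe): greatest fixpoint, start Z0 = {q1, q2, q3, q4}, keep only states in Sat with every successor in Z. Already a fixed point.
Sat(AG (EG safe)) = {q1, q2, q3, q4}
Sat((empty ∨ safe) ∧ (AG (EG safe))) = {q1, q2, q3, q4}
EG ((empty ∨ safe) ∧ (AG (EG safe))): greatest fixpoint, start Z0 = {q1, q2, q3, q4}, keep only states in Sat with some successor in Z. Already a fixed point.
Sat(EG ((empty ∨ safe) ∧ (AG (EG safe)))) = {q1, q2, q3, q4}
q5 ∉ Sat(EG ((empty ∨ safe) ∧ (AG (EG safe)))) = {q1, q2, q3, q4}, so the formula does not hold at q5.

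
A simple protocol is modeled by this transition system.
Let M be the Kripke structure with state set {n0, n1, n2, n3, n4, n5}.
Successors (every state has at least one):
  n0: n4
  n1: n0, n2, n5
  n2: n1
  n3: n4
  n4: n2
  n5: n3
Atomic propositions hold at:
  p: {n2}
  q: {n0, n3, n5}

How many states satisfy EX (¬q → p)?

3

Sat(¬q) = {n1, n2, n4}
Sat(¬q → p) = {n0, n2, n3, n5}
Sat(EX (¬q → p)) = {s : some successor in {n0, n2, n3, n5}} = {n1, n4, n5}
|Sat(EX (¬q → p))| = |{n1, n4, n5}| = 3.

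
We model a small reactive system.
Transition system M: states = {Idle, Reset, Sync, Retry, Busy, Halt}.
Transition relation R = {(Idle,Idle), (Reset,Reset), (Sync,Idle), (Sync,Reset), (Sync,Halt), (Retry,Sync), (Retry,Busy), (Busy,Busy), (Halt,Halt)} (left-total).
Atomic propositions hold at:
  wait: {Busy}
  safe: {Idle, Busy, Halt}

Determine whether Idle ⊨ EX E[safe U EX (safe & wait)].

Sat(safe & wait) = {Busy}
Sat(EX (safe & wait)) = {s : some successor in {Busy}} = {Retry, Busy}
E[safe U EX (safe & wait)]: least fixpoint, start Z0 = Sat(EX (safe & wait)) = {Retry, Busy}, add states in Sat(safe) with some successor in Z. Already a fixed point.
Sat(E[safe U EX (safe & wait)]) = {Retry, Busy}
Sat(EX E[safe U EX (safe & wait)]) = {s : some successor in {Retry, Busy}} = {Retry, Busy}
Idle ∉ Sat(EX E[safe U EX (safe & wait)]) = {Retry, Busy}, so the formula does not hold at Idle.

No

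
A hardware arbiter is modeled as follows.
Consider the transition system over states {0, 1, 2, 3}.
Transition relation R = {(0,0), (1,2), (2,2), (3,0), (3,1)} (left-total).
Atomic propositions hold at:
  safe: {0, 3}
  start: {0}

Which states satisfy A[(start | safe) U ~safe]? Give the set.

Sat(start | safe) = {0, 3}
Sat(~safe) = {1, 2}
A[(start | safe) U ~safe]: least fixpoint, start Z0 = Sat(~safe) = {1, 2}, add states in Sat(start | safe) with every successor in Z. Already a fixed point.
Sat(A[(start | safe) U ~safe]) = {1, 2}

{1, 2}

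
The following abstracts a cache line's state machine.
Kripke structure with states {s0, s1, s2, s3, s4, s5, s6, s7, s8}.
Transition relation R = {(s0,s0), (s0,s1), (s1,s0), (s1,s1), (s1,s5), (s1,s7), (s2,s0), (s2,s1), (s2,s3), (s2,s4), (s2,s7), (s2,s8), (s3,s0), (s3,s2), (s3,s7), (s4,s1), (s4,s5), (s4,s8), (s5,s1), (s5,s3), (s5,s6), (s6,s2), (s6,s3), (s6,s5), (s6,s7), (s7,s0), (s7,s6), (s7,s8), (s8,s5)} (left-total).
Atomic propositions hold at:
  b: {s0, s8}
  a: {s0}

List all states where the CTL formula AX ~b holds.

Sat(~b) = {s1, s2, s3, s4, s5, s6, s7}
Sat(AX ~b) = {s : every successor in {s1, s2, s3, s4, s5, s6, s7}} = {s5, s6, s8}

{s5, s6, s8}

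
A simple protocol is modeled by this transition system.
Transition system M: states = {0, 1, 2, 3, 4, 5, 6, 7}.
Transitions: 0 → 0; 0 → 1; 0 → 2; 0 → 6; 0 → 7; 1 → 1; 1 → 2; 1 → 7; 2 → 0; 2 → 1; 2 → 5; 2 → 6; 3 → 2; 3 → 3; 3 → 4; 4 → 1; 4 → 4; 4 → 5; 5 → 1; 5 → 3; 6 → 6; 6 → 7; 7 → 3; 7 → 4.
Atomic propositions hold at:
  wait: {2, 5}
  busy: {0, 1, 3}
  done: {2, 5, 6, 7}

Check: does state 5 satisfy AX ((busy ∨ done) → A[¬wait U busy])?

Yes

Sat(busy ∨ done) = {0, 1, 2, 3, 5, 6, 7}
Sat(¬wait) = {0, 1, 3, 4, 6, 7}
A[¬wait U busy]: least fixpoint, start Z0 = Sat(busy) = {0, 1, 3}, add states in Sat(¬wait) with every successor in Z. Already a fixed point.
Sat(A[¬wait U busy]) = {0, 1, 3}
Sat((busy ∨ done) → A[¬wait U busy]) = {0, 1, 3, 4}
Sat(AX ((busy ∨ done) → A[¬wait U busy])) = {s : every successor in {0, 1, 3, 4}} = {5, 7}
5 ∈ Sat(AX ((busy ∨ done) → A[¬wait U busy])) = {5, 7}, so the formula holds at 5.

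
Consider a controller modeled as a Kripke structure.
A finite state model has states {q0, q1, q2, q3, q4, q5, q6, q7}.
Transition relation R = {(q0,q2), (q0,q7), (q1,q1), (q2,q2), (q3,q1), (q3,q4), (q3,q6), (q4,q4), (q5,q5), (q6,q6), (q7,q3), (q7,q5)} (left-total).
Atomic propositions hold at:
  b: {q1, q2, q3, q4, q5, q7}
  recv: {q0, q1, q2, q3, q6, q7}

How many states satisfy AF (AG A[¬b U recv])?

3

Sat(¬b) = {q0, q6}
A[¬b U recv]: least fixpoint, start Z0 = Sat(recv) = {q0, q1, q2, q3, q6, q7}, add states in Sat(¬b) with every successor in Z. Already a fixed point.
Sat(A[¬b U recv]) = {q0, q1, q2, q3, q6, q7}
AG A[¬b U recv]: greatest fixpoint, start Z0 = {q0, q1, q2, q3, q6, q7}, keep only states in Sat with every successor in Z. Z1 = {q0, q1, q2, q6}; Z2 = {q1, q2, q6}; fixed.
Sat(AG A[¬b U recv]) = {q1, q2, q6}
AF (AG A[¬b U recv]): least fixpoint, start Z0 = {q1, q2, q6}, add states with every successor in Z. Already a fixed point.
Sat(AF (AG A[¬b U recv])) = {q1, q2, q6}
|Sat(AF (AG A[¬b U recv]))| = |{q1, q2, q6}| = 3.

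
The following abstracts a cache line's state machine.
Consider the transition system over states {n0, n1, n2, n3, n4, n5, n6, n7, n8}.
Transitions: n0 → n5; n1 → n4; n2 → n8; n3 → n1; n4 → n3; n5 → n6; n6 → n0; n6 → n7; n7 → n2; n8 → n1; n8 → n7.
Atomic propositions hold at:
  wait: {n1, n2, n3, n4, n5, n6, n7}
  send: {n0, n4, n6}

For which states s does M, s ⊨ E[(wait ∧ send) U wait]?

Sat(wait ∧ send) = {n4, n6}
E[(wait ∧ send) U wait]: least fixpoint, start Z0 = Sat(wait) = {n1, n2, n3, n4, n5, n6, n7}, add states in Sat(wait ∧ send) with some successor in Z. Already a fixed point.
Sat(E[(wait ∧ send) U wait]) = {n1, n2, n3, n4, n5, n6, n7}

{n1, n2, n3, n4, n5, n6, n7}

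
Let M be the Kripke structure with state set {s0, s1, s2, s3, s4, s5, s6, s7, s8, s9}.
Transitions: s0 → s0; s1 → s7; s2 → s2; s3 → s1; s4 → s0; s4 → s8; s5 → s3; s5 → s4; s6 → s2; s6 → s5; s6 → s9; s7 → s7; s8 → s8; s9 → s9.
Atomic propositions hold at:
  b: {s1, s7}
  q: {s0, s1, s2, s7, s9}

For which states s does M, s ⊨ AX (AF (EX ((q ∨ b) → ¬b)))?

{s0, s2, s4, s6, s8, s9}

Sat(q ∨ b) = {s0, s1, s2, s7, s9}
Sat(¬b) = {s0, s2, s3, s4, s5, s6, s8, s9}
Sat((q ∨ b) → ¬b) = {s0, s2, s3, s4, s5, s6, s8, s9}
Sat(EX ((q ∨ b) → ¬b)) = {s : some successor in {s0, s2, s3, s4, s5, s6, s8, s9}} = {s0, s2, s4, s5, s6, s8, s9}
AF (EX ((q ∨ b) → ¬b)): least fixpoint, start Z0 = {s0, s2, s4, s5, s6, s8, s9}, add states with every successor in Z. Already a fixed point.
Sat(AF (EX ((q ∨ b) → ¬b))) = {s0, s2, s4, s5, s6, s8, s9}
Sat(AX (AF (EX ((q ∨ b) → ¬b)))) = {s : every successor in {s0, s2, s4, s5, s6, s8, s9}} = {s0, s2, s4, s6, s8, s9}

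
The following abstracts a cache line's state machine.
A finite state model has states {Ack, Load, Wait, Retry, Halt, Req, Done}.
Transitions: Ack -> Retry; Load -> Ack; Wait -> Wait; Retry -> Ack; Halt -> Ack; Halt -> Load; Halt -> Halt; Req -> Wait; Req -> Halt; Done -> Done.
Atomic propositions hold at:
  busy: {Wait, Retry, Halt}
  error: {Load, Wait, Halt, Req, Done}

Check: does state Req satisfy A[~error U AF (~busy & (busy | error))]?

Yes

Sat(~error) = {Ack, Retry}
Sat(~busy) = {Ack, Load, Req, Done}
Sat(busy | error) = {Load, Wait, Retry, Halt, Req, Done}
Sat(~busy & (busy | error)) = {Load, Req, Done}
AF (~busy & (busy | error)): least fixpoint, start Z0 = {Load, Req, Done}, add states with every successor in Z. Already a fixed point.
Sat(AF (~busy & (busy | error))) = {Load, Req, Done}
A[~error U AF (~busy & (busy | error))]: least fixpoint, start Z0 = Sat(AF (~busy & (busy | error))) = {Load, Req, Done}, add states in Sat(~error) with every successor in Z. Already a fixed point.
Sat(A[~error U AF (~busy & (busy | error))]) = {Load, Req, Done}
Req ∈ Sat(A[~error U AF (~busy & (busy | error))]) = {Load, Req, Done}, so the formula holds at Req.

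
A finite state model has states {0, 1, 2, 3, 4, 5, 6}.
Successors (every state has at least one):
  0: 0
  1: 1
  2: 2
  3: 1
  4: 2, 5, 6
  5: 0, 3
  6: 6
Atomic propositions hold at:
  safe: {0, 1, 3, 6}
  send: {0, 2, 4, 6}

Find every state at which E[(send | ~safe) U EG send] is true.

Sat(~safe) = {2, 4, 5}
Sat(send | ~safe) = {0, 2, 4, 5, 6}
EG send: greatest fixpoint, start Z0 = {0, 2, 4, 6}, keep only states in Sat with some successor in Z. Already a fixed point.
Sat(EG send) = {0, 2, 4, 6}
E[(send | ~safe) U EG send]: least fixpoint, start Z0 = Sat(EG send) = {0, 2, 4, 6}, add states in Sat(send | ~safe) with some successor in Z. Z1 = {0, 2, 4, 5, 6}; fixed.
Sat(E[(send | ~safe) U EG send]) = {0, 2, 4, 5, 6}

{0, 2, 4, 5, 6}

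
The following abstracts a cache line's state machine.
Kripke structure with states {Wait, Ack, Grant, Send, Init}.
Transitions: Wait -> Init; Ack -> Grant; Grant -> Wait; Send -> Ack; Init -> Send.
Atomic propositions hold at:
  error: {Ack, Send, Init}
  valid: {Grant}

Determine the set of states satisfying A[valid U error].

{Ack, Send, Init}

A[valid U error]: least fixpoint, start Z0 = Sat(error) = {Ack, Send, Init}, add states in Sat(valid) with every successor in Z. Already a fixed point.
Sat(A[valid U error]) = {Ack, Send, Init}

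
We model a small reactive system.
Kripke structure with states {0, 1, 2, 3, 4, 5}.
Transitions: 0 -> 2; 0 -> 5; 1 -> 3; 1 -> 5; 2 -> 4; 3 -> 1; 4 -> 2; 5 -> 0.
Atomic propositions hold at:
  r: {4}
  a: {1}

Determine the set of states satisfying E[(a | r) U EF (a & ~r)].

{1, 3}

Sat(a | r) = {1, 4}
Sat(~r) = {0, 1, 2, 3, 5}
Sat(a & ~r) = {1}
EF (a & ~r): least fixpoint, start Z0 = {1}, add states with some successor in Z. Z1 = {1, 3}; fixed.
Sat(EF (a & ~r)) = {1, 3}
E[(a | r) U EF (a & ~r)]: least fixpoint, start Z0 = Sat(EF (a & ~r)) = {1, 3}, add states in Sat(a | r) with some successor in Z. Already a fixed point.
Sat(E[(a | r) U EF (a & ~r)]) = {1, 3}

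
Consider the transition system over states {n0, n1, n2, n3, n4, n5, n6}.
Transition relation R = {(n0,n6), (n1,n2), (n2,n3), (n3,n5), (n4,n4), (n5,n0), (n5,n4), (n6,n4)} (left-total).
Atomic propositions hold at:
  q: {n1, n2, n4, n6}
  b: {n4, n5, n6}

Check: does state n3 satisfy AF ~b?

Yes

Sat(~b) = {n0, n1, n2, n3}
AF ~b: least fixpoint, start Z0 = {n0, n1, n2, n3}, add states with every successor in Z. Already a fixed point.
Sat(AF ~b) = {n0, n1, n2, n3}
n3 ∈ Sat(AF ~b) = {n0, n1, n2, n3}, so the formula holds at n3.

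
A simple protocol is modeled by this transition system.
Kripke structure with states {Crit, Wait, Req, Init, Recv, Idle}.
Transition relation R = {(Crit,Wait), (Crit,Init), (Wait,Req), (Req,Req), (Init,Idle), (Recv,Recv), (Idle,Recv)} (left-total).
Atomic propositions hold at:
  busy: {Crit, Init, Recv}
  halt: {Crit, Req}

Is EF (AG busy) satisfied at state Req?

No

AG busy: greatest fixpoint, start Z0 = {Crit, Init, Recv}, keep only states in Sat with every successor in Z. Z1 = {Recv}; fixed.
Sat(AG busy) = {Recv}
EF (AG busy): least fixpoint, start Z0 = {Recv}, add states with some successor in Z. Z1 = {Recv, Idle}; Z2 = {Init, Recv, Idle}; Z3 = {Crit, Init, Recv, Idle}; fixed.
Sat(EF (AG busy)) = {Crit, Init, Recv, Idle}
Req ∉ Sat(EF (AG busy)) = {Crit, Init, Recv, Idle}, so the formula does not hold at Req.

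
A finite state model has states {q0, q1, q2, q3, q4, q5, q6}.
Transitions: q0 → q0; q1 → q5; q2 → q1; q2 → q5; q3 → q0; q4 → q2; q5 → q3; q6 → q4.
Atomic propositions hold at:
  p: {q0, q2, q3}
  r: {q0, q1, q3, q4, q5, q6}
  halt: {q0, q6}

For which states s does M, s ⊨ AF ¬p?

{q1, q2, q4, q5, q6}

Sat(¬p) = {q1, q4, q5, q6}
AF ¬p: least fixpoint, start Z0 = {q1, q4, q5, q6}, add states with every successor in Z. Z1 = {q1, q2, q4, q5, q6}; fixed.
Sat(AF ¬p) = {q1, q2, q4, q5, q6}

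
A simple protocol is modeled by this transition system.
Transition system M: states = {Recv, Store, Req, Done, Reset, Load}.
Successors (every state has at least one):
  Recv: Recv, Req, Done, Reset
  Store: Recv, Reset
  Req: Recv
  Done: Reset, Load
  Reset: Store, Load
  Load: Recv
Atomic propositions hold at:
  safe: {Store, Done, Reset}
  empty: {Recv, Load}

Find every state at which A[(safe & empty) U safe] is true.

Sat(safe & empty) = ∅
A[(safe & empty) U safe]: least fixpoint, start Z0 = Sat(safe) = {Store, Done, Reset}, add states in Sat(safe & empty) with every successor in Z. Already a fixed point.
Sat(A[(safe & empty) U safe]) = {Store, Done, Reset}

{Store, Done, Reset}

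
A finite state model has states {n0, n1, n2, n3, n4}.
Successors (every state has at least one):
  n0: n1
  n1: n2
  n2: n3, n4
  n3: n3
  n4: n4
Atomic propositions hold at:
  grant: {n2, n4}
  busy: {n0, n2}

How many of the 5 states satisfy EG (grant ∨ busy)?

Sat(grant ∨ busy) = {n0, n2, n4}
EG (grant ∨ busy): greatest fixpoint, start Z0 = {n0, n2, n4}, keep only states in Sat with some successor in Z. Z1 = {n2, n4}; fixed.
Sat(EG (grant ∨ busy)) = {n2, n4}
|Sat(EG (grant ∨ busy))| = |{n2, n4}| = 2.

2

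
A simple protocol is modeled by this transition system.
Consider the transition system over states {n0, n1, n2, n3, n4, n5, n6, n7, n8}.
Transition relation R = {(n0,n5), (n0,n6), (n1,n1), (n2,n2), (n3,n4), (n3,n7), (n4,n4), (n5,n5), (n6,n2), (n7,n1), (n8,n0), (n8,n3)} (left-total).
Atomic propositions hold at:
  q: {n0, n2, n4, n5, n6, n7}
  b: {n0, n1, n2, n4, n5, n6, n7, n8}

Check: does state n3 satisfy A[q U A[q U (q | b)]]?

No

Sat(q | b) = {n0, n1, n2, n4, n5, n6, n7, n8}
A[q U (q | b)]: least fixpoint, start Z0 = Sat((q | b)) = {n0, n1, n2, n4, n5, n6, n7, n8}, add states in Sat(q) with every successor in Z. Already a fixed point.
Sat(A[q U (q | b)]) = {n0, n1, n2, n4, n5, n6, n7, n8}
A[q U A[q U (q | b)]]: least fixpoint, start Z0 = Sat(A[q U (q | b)]) = {n0, n1, n2, n4, n5, n6, n7, n8}, add states in Sat(q) with every successor in Z. Already a fixed point.
Sat(A[q U A[q U (q | b)]]) = {n0, n1, n2, n4, n5, n6, n7, n8}
n3 ∉ Sat(A[q U A[q U (q | b)]]) = {n0, n1, n2, n4, n5, n6, n7, n8}, so the formula does not hold at n3.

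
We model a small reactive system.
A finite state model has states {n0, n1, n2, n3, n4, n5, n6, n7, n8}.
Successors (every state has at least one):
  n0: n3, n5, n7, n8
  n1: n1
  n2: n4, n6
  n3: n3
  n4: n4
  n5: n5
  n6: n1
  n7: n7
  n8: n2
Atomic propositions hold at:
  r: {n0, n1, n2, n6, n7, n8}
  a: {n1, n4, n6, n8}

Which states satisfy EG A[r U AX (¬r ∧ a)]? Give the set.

Sat(¬r) = {n3, n4, n5}
Sat(¬r ∧ a) = {n4}
Sat(AX (¬r ∧ a)) = {s : every successor in {n4}} = {n4}
A[r U AX (¬r ∧ a)]: least fixpoint, start Z0 = Sat(AX (¬r ∧ a)) = {n4}, add states in Sat(r) with every successor in Z. Already a fixed point.
Sat(A[r U AX (¬r ∧ a)]) = {n4}
EG A[r U AX (¬r ∧ a)]: greatest fixpoint, start Z0 = {n4}, keep only states in Sat with some successor in Z. Already a fixed point.
Sat(EG A[r U AX (¬r ∧ a)]) = {n4}

{n4}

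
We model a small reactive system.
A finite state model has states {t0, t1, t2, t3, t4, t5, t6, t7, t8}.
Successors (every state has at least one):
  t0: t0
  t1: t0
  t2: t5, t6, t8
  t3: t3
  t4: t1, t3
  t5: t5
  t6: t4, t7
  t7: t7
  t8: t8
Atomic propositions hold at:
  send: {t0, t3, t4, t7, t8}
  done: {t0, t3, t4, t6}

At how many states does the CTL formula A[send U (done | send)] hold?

6

Sat(done | send) = {t0, t3, t4, t6, t7, t8}
A[send U (done | send)]: least fixpoint, start Z0 = Sat((done | send)) = {t0, t3, t4, t6, t7, t8}, add states in Sat(send) with every successor in Z. Already a fixed point.
Sat(A[send U (done | send)]) = {t0, t3, t4, t6, t7, t8}
|Sat(A[send U (done | send)])| = |{t0, t3, t4, t6, t7, t8}| = 6.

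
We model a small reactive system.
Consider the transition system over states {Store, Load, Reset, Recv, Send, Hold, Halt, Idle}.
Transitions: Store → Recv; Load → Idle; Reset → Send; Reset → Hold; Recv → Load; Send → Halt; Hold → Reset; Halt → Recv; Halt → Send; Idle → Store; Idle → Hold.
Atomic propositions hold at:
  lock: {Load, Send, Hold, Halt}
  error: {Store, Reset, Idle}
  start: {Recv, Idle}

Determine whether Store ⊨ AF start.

AF start: least fixpoint, start Z0 = {Recv, Idle}, add states with every successor in Z. Z1 = {Store, Load, Recv, Idle}; fixed.
Sat(AF start) = {Store, Load, Recv, Idle}
Store ∈ Sat(AF start) = {Store, Load, Recv, Idle}, so the formula holds at Store.

Yes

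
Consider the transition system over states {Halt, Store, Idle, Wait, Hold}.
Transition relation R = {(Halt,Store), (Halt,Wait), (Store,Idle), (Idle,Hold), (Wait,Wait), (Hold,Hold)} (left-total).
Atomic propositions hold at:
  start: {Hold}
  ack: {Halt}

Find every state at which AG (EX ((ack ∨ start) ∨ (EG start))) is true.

Sat(ack ∨ start) = {Halt, Hold}
EG start: greatest fixpoint, start Z0 = {Hold}, keep only states in Sat with some successor in Z. Already a fixed point.
Sat(EG start) = {Hold}
Sat((ack ∨ start) ∨ (EG start)) = {Halt, Hold}
Sat(EX ((ack ∨ start) ∨ (EG start))) = {s : some successor in {Halt, Hold}} = {Idle, Hold}
AG (EX ((ack ∨ start) ∨ (EG start))): greatest fixpoint, start Z0 = {Idle, Hold}, keep only states in Sat with every successor in Z. Already a fixed point.
Sat(AG (EX ((ack ∨ start) ∨ (EG start)))) = {Idle, Hold}

{Idle, Hold}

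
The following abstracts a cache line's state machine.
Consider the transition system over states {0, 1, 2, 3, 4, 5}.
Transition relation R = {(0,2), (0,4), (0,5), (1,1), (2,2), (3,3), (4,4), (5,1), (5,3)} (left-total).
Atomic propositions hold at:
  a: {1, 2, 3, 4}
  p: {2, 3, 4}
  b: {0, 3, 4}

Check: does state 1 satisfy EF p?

No

EF p: least fixpoint, start Z0 = {2, 3, 4}, add states with some successor in Z. Z1 = {0, 2, 3, 4, 5}; fixed.
Sat(EF p) = {0, 2, 3, 4, 5}
1 ∉ Sat(EF p) = {0, 2, 3, 4, 5}, so the formula does not hold at 1.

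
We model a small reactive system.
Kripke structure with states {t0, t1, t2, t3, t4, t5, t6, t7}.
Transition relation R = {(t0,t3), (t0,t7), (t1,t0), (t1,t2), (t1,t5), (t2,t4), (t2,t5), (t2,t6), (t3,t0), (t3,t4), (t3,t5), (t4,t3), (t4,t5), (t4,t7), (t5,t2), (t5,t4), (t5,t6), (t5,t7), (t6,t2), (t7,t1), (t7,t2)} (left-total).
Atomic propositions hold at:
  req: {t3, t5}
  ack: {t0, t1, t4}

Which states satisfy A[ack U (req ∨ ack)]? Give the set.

{t0, t1, t3, t4, t5}

Sat(req ∨ ack) = {t0, t1, t3, t4, t5}
A[ack U (req ∨ ack)]: least fixpoint, start Z0 = Sat((req ∨ ack)) = {t0, t1, t3, t4, t5}, add states in Sat(ack) with every successor in Z. Already a fixed point.
Sat(A[ack U (req ∨ ack)]) = {t0, t1, t3, t4, t5}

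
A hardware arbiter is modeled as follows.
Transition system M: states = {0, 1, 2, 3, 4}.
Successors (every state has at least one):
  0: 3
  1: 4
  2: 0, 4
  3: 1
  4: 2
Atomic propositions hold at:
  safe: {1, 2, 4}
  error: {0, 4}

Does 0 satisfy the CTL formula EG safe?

No

EG safe: greatest fixpoint, start Z0 = {1, 2, 4}, keep only states in Sat with some successor in Z. Already a fixed point.
Sat(EG safe) = {1, 2, 4}
0 ∉ Sat(EG safe) = {1, 2, 4}, so the formula does not hold at 0.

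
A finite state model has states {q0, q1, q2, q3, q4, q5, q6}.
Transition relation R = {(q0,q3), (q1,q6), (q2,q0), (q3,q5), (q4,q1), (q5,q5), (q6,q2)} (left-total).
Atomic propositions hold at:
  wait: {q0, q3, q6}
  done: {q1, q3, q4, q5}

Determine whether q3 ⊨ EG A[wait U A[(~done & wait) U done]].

Yes

Sat(~done) = {q0, q2, q6}
Sat(~done & wait) = {q0, q6}
A[(~done & wait) U done]: least fixpoint, start Z0 = Sat(done) = {q1, q3, q4, q5}, add states in Sat(~done & wait) with every successor in Z. Z1 = {q0, q1, q3, q4, q5}; fixed.
Sat(A[(~done & wait) U done]) = {q0, q1, q3, q4, q5}
A[wait U A[(~done & wait) U done]]: least fixpoint, start Z0 = Sat(A[(~done & wait) U done]) = {q0, q1, q3, q4, q5}, add states in Sat(wait) with every successor in Z. Already a fixed point.
Sat(A[wait U A[(~done & wait) U done]]) = {q0, q1, q3, q4, q5}
EG A[wait U A[(~done & wait) U done]]: greatest fixpoint, start Z0 = {q0, q1, q3, q4, q5}, keep only states in Sat with some successor in Z. Z1 = {q0, q3, q4, q5}; Z2 = {q0, q3, q5}; fixed.
Sat(EG A[wait U A[(~done & wait) U done]]) = {q0, q3, q5}
q3 ∈ Sat(EG A[wait U A[(~done & wait) U done]]) = {q0, q3, q5}, so the formula holds at q3.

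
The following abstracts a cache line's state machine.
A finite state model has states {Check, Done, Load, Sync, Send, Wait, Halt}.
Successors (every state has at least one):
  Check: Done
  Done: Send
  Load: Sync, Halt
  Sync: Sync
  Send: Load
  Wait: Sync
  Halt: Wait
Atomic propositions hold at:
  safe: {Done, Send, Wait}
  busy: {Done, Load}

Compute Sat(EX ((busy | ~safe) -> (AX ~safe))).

Sat(~safe) = {Check, Load, Sync, Halt}
Sat(busy | ~safe) = {Check, Done, Load, Sync, Halt}
Sat(AX ~safe) = {s : every successor in {Check, Load, Sync, Halt}} = {Load, Sync, Send, Wait}
Sat((busy | ~safe) -> (AX ~safe)) = {Load, Sync, Send, Wait}
Sat(EX ((busy | ~safe) -> (AX ~safe))) = {s : some successor in {Load, Sync, Send, Wait}} = {Done, Load, Sync, Send, Wait, Halt}

{Done, Load, Sync, Send, Wait, Halt}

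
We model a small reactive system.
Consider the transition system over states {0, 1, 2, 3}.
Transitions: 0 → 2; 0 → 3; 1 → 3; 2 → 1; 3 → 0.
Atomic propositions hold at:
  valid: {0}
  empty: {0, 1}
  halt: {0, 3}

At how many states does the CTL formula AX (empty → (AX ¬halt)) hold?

Sat(¬halt) = {1, 2}
Sat(AX ¬halt) = {s : every successor in {1, 2}} = {2}
Sat(empty → (AX ¬halt)) = {2, 3}
Sat(AX (empty → (AX ¬halt))) = {s : every successor in {2, 3}} = {0, 1}
|Sat(AX (empty → (AX ¬halt)))| = |{0, 1}| = 2.

2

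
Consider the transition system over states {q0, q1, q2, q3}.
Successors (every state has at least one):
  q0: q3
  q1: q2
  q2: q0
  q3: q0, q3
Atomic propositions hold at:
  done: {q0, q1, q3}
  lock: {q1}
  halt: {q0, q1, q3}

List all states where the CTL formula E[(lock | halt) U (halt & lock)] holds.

Sat(lock | halt) = {q0, q1, q3}
Sat(halt & lock) = {q1}
E[(lock | halt) U (halt & lock)]: least fixpoint, start Z0 = Sat((halt & lock)) = {q1}, add states in Sat(lock | halt) with some successor in Z. Already a fixed point.
Sat(E[(lock | halt) U (halt & lock)]) = {q1}

{q1}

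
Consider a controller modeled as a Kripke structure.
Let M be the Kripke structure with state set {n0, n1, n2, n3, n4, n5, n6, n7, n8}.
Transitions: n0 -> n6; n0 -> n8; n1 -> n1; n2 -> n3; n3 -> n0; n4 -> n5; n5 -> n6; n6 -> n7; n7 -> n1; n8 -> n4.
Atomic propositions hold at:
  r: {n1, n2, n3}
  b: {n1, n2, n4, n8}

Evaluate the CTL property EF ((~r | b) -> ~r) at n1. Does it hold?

No

Sat(~r) = {n0, n4, n5, n6, n7, n8}
Sat(~r | b) = {n0, n1, n2, n4, n5, n6, n7, n8}
Sat((~r | b) -> ~r) = {n0, n3, n4, n5, n6, n7, n8}
EF ((~r | b) -> ~r): least fixpoint, start Z0 = {n0, n3, n4, n5, n6, n7, n8}, add states with some successor in Z. Z1 = {n0, n2, n3, n4, n5, n6, n7, n8}; fixed.
Sat(EF ((~r | b) -> ~r)) = {n0, n2, n3, n4, n5, n6, n7, n8}
n1 ∉ Sat(EF ((~r | b) -> ~r)) = {n0, n2, n3, n4, n5, n6, n7, n8}, so the formula does not hold at n1.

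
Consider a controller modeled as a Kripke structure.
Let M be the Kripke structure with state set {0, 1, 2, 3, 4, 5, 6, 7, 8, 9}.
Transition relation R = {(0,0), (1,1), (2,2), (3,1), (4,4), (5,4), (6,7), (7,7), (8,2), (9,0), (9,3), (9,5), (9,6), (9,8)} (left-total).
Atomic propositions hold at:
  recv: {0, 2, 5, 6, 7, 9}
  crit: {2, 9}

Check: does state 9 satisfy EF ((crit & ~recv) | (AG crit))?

Yes

Sat(~recv) = {1, 3, 4, 8}
Sat(crit & ~recv) = ∅
AG crit: greatest fixpoint, start Z0 = {2, 9}, keep only states in Sat with every successor in Z. Z1 = {2}; fixed.
Sat(AG crit) = {2}
Sat((crit & ~recv) | (AG crit)) = {2}
EF ((crit & ~recv) | (AG crit)): least fixpoint, start Z0 = {2}, add states with some successor in Z. Z1 = {2, 8}; Z2 = {2, 8, 9}; fixed.
Sat(EF ((crit & ~recv) | (AG crit))) = {2, 8, 9}
9 ∈ Sat(EF ((crit & ~recv) | (AG crit))) = {2, 8, 9}, so the formula holds at 9.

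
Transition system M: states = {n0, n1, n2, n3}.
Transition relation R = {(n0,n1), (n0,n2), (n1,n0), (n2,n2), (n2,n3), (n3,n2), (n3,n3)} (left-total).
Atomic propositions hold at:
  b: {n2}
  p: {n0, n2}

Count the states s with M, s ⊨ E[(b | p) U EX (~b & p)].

2

Sat(b | p) = {n0, n2}
Sat(~b) = {n0, n1, n3}
Sat(~b & p) = {n0}
Sat(EX (~b & p)) = {s : some successor in {n0}} = {n1}
E[(b | p) U EX (~b & p)]: least fixpoint, start Z0 = Sat(EX (~b & p)) = {n1}, add states in Sat(b | p) with some successor in Z. Z1 = {n0, n1}; fixed.
Sat(E[(b | p) U EX (~b & p)]) = {n0, n1}
|Sat(E[(b | p) U EX (~b & p)])| = |{n0, n1}| = 2.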